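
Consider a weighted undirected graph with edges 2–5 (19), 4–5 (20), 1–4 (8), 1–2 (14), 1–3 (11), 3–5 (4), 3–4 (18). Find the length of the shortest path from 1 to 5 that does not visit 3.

Routes from 1 to 5 avoiding 3:
1→4→5: 8 + 20 = 28
1→2→5: 14 + 19 = 33
Best route has total 28.

28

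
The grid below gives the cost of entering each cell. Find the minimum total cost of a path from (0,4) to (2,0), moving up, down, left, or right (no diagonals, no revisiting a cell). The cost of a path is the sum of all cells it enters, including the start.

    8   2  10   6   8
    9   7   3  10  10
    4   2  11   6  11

39

Best path: [0,4] [0,3] [0,2] [0,1] [1,1] [2,1] [2,0]
Cost: 8 + 6 + 10 + 2 + 7 + 2 + 4 = 39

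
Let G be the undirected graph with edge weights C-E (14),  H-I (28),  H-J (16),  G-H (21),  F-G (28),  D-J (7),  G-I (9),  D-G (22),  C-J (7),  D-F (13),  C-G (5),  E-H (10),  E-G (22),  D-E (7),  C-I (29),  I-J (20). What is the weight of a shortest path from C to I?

14

Some routes from C to I:
C→I: 29
C→G→I: 5 + 9 = 14
C→J→I: 7 + 20 = 27
Shortest: 14.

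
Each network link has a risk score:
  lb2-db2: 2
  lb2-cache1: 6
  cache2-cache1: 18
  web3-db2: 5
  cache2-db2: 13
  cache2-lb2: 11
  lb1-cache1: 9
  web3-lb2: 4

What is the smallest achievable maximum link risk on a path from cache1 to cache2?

Candidate routes:
cache1→cache2: max(18) = 18
cache1→lb2→web3→db2→cache2: max(6, 4, 5, 13) = 13
cache1→lb2→cache2: max(6, 11) = 11
cache1→lb2→db2→cache2: max(6, 2, 13) = 13
The minimum achievable maximum is 11.

11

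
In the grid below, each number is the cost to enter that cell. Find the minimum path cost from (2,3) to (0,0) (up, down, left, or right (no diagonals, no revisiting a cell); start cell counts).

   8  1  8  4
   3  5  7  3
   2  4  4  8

One optimal route is r2c3→r2c2→r2c1→r2c0→r1c0→r0c0.
Its cost is 8 + 4 + 4 + 2 + 3 + 8 = 29.

29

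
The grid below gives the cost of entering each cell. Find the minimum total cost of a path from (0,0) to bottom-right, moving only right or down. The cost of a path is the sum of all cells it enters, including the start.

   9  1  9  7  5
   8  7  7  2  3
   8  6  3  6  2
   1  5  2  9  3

Best path: r0c0→r0c1→r1c1→r1c2→r1c3→r1c4→r2c4→r3c4
Cost: 9 + 1 + 7 + 7 + 2 + 3 + 2 + 3 = 34
For comparison, the top-then-right route costs 39.

34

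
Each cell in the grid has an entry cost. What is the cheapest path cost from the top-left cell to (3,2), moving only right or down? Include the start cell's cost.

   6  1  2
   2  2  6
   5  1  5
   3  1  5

16

Path (0,0) (0,1) (1,1) (2,1) (3,1) (3,2): 6 + 1 + 2 + 1 + 1 + 5 = 16.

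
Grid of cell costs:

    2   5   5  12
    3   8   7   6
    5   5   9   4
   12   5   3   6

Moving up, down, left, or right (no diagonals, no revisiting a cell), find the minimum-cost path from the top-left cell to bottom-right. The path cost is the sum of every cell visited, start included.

29

Take (0,0) (1,0) (2,0) (2,1) (3,1) (3,2) (3,3) for a total of 2 + 3 + 5 + 5 + 5 + 3 + 6 = 29.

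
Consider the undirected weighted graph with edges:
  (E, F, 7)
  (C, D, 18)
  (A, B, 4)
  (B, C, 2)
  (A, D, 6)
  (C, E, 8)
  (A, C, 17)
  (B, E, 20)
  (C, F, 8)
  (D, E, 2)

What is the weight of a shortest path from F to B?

Checking several routes:
F -> E -> C -> B: 7 + 8 + 2 = 17
F -> C -> E -> D -> A -> B: 8 + 8 + 2 + 6 + 4 = 28
F -> E -> D -> A -> B: 7 + 2 + 6 + 4 = 19
F -> E -> B: 7 + 20 = 27
F -> C -> B: 8 + 2 = 10
Best route has total 10.

10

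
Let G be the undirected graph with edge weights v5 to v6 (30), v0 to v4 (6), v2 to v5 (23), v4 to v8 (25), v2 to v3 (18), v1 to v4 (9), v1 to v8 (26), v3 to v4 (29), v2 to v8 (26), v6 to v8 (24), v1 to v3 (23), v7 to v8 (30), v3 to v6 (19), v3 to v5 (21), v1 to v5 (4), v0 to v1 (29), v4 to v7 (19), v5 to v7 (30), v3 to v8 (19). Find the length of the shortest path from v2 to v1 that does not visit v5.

41

A few of the v2→v1 routes:
v2 -> v3 -> v1: 18 + 23 = 41
v2 -> v8 -> v4 -> v1: 26 + 25 + 9 = 60
v2 -> v8 -> v1: 26 + 26 = 52
v2 -> v8 -> v3 -> v1: 26 + 19 + 23 = 68
v2 -> v3 -> v4 -> v1: 18 + 29 + 9 = 56
v2 -> v3 -> v8 -> v1: 18 + 19 + 26 = 63
Shortest: 41.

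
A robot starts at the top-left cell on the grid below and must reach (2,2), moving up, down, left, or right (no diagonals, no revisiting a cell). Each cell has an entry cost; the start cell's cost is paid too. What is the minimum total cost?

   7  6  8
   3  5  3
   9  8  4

22

Best path: r0c0→r1c0→r1c1→r1c2→r2c2
Cost: 7 + 3 + 5 + 3 + 4 = 22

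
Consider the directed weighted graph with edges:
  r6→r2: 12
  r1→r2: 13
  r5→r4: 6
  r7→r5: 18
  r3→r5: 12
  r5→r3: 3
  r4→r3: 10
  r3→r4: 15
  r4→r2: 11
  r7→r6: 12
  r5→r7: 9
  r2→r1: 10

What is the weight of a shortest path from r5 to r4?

Paths from r5 to r4:
r5 → r3 → r4: 3 + 15 = 18
r5 → r4: 6
The minimum is 6.

6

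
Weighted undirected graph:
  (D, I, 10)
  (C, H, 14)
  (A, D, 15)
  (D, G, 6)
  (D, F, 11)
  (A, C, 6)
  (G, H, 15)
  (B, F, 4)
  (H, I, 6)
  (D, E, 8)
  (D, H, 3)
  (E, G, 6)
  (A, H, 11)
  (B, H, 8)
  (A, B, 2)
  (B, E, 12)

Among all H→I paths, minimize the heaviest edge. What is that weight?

A few of the H→I routes:
H→B→F→D→I: max(8, 4, 11, 10) = 11
H→I: max(6) = 6
H→D→I: max(3, 10) = 10
H→A→B→F→D→I: max(11, 2, 4, 11, 10) = 11
The minimum achievable maximum is 6.

6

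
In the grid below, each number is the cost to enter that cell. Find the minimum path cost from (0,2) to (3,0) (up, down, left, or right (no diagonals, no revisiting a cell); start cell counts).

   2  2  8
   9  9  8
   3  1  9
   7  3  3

30

Best path: (0,2) (0,1) (1,1) (2,1) (2,0) (3,0)
Cost: 8 + 2 + 9 + 1 + 3 + 7 = 30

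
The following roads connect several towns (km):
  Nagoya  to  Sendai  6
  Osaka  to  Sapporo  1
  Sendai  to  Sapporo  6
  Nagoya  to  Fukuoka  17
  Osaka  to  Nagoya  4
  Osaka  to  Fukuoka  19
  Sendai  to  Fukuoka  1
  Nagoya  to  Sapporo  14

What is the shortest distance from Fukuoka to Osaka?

Some routes from Fukuoka to Osaka:
Fukuoka → Nagoya → Osaka: 17 + 4 = 21
Fukuoka → Sendai → Nagoya → Osaka: 1 + 6 + 4 = 11
Fukuoka → Osaka: 19
Fukuoka → Sendai → Sapporo → Osaka: 1 + 6 + 1 = 8
Best route has total 8 km.

8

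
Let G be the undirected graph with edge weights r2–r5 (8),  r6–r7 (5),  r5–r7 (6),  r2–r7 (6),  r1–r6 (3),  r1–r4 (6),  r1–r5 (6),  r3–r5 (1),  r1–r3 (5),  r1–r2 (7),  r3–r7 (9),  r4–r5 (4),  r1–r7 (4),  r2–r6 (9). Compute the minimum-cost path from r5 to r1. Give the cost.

6

Comparing a few candidate routes:
r5→r3→r7→r1: 1 + 9 + 4 = 14
r5→r3→r1: 1 + 5 = 6
r5→r1: 6
r5→r7→r6→r1: 6 + 5 + 3 = 14
r5→r4→r1: 4 + 6 = 10
r5→r7→r1: 6 + 4 = 10
Best route has total 6.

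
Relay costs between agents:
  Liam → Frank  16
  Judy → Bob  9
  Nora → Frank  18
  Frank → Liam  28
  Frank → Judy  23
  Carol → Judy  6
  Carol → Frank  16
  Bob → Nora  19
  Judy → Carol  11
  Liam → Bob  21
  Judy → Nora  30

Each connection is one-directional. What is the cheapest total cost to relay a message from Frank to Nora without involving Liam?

51

Candidate routes:
Frank -> Judy -> Bob -> Nora: 23 + 9 + 19 = 51
Frank -> Judy -> Nora: 23 + 30 = 53
Best route has total 51.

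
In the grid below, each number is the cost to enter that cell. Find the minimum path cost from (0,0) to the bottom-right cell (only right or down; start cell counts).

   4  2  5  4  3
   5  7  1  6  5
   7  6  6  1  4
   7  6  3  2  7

28

One optimal route is [0,0] → [0,1] → [0,2] → [1,2] → [1,3] → [2,3] → [3,3] → [3,4].
Its cost is 4 + 2 + 5 + 1 + 6 + 1 + 2 + 7 = 28.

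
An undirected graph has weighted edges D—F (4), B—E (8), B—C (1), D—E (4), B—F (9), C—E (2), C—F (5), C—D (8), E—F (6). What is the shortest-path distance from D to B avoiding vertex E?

9

A few of the D→B routes:
D→C→B: 8 + 1 = 9
D→F→C→B: 4 + 5 + 1 = 10
D→F→B: 4 + 9 = 13
The minimum is 9.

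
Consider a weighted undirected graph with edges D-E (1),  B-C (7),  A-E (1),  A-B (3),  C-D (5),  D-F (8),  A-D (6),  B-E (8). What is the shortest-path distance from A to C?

7

Comparing a few candidate routes:
A -> D -> C: 6 + 5 = 11
A -> E -> D -> C: 1 + 1 + 5 = 7
A -> B -> C: 3 + 7 = 10
A -> E -> B -> C: 1 + 8 + 7 = 16
Shortest: 7.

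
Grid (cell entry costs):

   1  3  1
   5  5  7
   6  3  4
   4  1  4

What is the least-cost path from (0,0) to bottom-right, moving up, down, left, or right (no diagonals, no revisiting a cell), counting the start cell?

Path r0c0→r0c1→r1c1→r2c1→r3c1→r3c2: 1 + 3 + 5 + 3 + 1 + 4 = 17.

17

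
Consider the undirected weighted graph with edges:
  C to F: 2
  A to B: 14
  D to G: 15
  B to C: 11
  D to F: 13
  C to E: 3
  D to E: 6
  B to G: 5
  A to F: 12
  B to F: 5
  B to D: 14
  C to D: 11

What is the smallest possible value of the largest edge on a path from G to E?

5

Some routes from G to E:
G-B-C-D-E: max(5, 11, 11, 6) = 11
G-B-F-D-C-E: max(5, 5, 13, 11, 3) = 13
G-B-C-E: max(5, 11, 3) = 11
G-B-F-C-D-E: max(5, 5, 2, 11, 6) = 11
G-B-F-C-E: max(5, 5, 2, 3) = 5
Best route has worst link 5.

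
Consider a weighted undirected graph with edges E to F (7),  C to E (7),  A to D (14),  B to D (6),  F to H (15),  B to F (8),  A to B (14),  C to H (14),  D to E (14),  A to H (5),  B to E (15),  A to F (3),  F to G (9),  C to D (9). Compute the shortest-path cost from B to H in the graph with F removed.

A few of the B→H routes:
B→A→H: 14 + 5 = 19
B→D→E→C→H: 6 + 14 + 7 + 14 = 41
B→E→C→H: 15 + 7 + 14 = 36
B→D→C→H: 6 + 9 + 14 = 29
B→D→A→H: 6 + 14 + 5 = 25
Best route has total 19.

19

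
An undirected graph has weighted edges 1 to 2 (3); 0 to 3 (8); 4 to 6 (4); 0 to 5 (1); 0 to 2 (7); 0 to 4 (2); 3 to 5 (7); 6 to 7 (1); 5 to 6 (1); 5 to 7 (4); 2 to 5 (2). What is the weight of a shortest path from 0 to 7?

A few of the 0→7 routes:
0-5-7: 1 + 4 = 5
0-4-6-7: 2 + 4 + 1 = 7
0-2-5-6-7: 7 + 2 + 1 + 1 = 11
0-5-6-7: 1 + 1 + 1 = 3
The minimum is 3.

3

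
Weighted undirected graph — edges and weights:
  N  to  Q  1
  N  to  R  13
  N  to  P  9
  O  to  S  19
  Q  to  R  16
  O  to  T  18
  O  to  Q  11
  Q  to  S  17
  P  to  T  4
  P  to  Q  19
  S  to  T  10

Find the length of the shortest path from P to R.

22

Comparing a few candidate routes:
P - N - R: 9 + 13 = 22
P - Q - N - R: 19 + 1 + 13 = 33
P - Q - R: 19 + 16 = 35
P - N - Q - R: 9 + 1 + 16 = 26
Shortest: 22.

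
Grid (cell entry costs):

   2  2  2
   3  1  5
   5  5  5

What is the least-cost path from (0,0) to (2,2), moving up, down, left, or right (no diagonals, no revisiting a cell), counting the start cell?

Cheapest: r0c0 -> r0c1 -> r1c1 -> r1c2 -> r2c2
  2 + 2 + 1 + 5 + 5 = 15

15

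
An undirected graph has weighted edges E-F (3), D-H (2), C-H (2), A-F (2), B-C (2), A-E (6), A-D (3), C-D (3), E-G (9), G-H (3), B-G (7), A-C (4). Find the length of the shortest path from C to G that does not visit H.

9

Some routes from C to G avoiding H:
C -> B -> G: 2 + 7 = 9
C -> A -> E -> G: 4 + 6 + 9 = 19
C -> A -> F -> E -> G: 4 + 2 + 3 + 9 = 18
Best route has total 9.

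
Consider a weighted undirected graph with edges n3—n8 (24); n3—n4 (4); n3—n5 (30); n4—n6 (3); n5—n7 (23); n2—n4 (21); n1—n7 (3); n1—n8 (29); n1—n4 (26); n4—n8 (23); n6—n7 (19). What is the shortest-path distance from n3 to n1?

29

Comparing a few candidate routes:
n3 - n5 - n7 - n1: 30 + 23 + 3 = 56
n3 - n4 - n8 - n1: 4 + 23 + 29 = 56
n3 - n8 - n1: 24 + 29 = 53
n3 - n8 - n4 - n6 - n7 - n1: 24 + 23 + 3 + 19 + 3 = 72
n3 - n4 - n6 - n7 - n1: 4 + 3 + 19 + 3 = 29
n3 - n4 - n1: 4 + 26 = 30
The minimum is 29.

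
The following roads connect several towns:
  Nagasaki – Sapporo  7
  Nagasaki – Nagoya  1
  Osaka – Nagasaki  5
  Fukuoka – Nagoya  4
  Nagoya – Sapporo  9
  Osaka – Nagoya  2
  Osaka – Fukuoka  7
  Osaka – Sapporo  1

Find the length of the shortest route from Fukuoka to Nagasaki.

5

A few of the Fukuoka→Nagasaki routes:
Fukuoka - Nagoya - Osaka - Nagasaki: 4 + 2 + 5 = 11
Fukuoka - Nagoya - Nagasaki: 4 + 1 = 5
Fukuoka - Osaka - Nagoya - Nagasaki: 7 + 2 + 1 = 10
Fukuoka - Osaka - Nagasaki: 7 + 5 = 12
Best route has total 5.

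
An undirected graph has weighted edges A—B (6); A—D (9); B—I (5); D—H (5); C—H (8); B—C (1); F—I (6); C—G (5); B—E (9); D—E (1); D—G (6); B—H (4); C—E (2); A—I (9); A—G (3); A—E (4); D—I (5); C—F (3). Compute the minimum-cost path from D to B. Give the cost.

4

Some routes from D to B:
D-G-C-B: 6 + 5 + 1 = 12
D-E-B: 1 + 9 = 10
D-E-A-B: 1 + 4 + 6 = 11
D-I-B: 5 + 5 = 10
D-H-B: 5 + 4 = 9
D-E-C-B: 1 + 2 + 1 = 4
Best route has total 4.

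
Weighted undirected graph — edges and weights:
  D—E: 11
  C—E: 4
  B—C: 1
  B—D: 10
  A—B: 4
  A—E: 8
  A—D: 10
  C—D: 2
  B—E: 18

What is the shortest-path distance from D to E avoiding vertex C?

11

Routes from D to E avoiding C:
D→A→E: 10 + 8 = 18
D→B→E: 10 + 18 = 28
D→E: 11
D→B→A→E: 10 + 4 + 8 = 22
D→A→B→E: 10 + 4 + 18 = 32
Best route has total 11.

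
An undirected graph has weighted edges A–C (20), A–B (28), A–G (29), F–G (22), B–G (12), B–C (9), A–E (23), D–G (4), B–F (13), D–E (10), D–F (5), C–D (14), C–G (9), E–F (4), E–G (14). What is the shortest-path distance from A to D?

Checking several routes:
A -> C -> D: 20 + 14 = 34
A -> E -> F -> D: 23 + 4 + 5 = 32
A -> C -> G -> D: 20 + 9 + 4 = 33
A -> E -> D: 23 + 10 = 33
A -> G -> D: 29 + 4 = 33
The minimum is 32.

32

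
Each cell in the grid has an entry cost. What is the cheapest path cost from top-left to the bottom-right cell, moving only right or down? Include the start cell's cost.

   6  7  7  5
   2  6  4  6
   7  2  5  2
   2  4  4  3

26

Best path: r0c0 → r1c0 → r1c1 → r2c1 → r2c2 → r2c3 → r3c3
Cost: 6 + 2 + 6 + 2 + 5 + 2 + 3 = 26
(Top row then right column would cost 36.)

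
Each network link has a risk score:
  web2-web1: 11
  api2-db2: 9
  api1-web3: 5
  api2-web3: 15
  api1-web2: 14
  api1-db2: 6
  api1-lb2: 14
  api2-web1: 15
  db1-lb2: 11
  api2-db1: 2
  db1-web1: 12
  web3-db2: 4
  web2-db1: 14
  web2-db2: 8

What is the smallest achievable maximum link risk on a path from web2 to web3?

8

Some routes from web2 to web3:
web2 → db2 → web3: max(8, 4) = 8
web2 → db2 → api2 → db1 → lb2 → api1 → web3: max(8, 9, 2, 11, 14, 5) = 14
web2 → web1 → db1 → api2 → db2 → api1 → web3: max(11, 12, 2, 9, 6, 5) = 12
web2 → db2 → api1 → web3: max(8, 6, 5) = 8
web2 → db1 → api2 → db2 → web3: max(14, 2, 9, 4) = 14
web2 → web1 → db1 → api2 → db2 → web3: max(11, 12, 2, 9, 4) = 12
Smallest bottleneck: 8.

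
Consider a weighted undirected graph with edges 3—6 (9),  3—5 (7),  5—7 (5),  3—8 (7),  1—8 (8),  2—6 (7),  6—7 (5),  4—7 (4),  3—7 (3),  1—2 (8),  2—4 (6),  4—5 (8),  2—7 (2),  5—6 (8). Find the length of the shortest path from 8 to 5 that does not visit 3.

Comparing a few candidate routes:
8 → 1 → 2 → 7 → 5: 8 + 8 + 2 + 5 = 23
8 → 1 → 2 → 4 → 7 → 5: 8 + 8 + 6 + 4 + 5 = 31
8 → 1 → 2 → 4 → 5: 8 + 8 + 6 + 8 = 30
8 → 1 → 2 → 6 → 5: 8 + 8 + 7 + 8 = 31
8 → 1 → 2 → 7 → 4 → 5: 8 + 8 + 2 + 4 + 8 = 30
Best route has total 23.

23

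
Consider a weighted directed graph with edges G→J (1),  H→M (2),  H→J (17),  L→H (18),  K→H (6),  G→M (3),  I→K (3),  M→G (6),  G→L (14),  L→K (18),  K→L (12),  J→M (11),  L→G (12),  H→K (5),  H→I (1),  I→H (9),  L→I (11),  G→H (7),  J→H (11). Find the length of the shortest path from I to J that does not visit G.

Paths from I to J avoiding G:
I → H → J: 9 + 17 = 26
I → K → H → J: 3 + 6 + 17 = 26
I → K → L → H → J: 3 + 12 + 18 + 17 = 50
Best route has total 26.

26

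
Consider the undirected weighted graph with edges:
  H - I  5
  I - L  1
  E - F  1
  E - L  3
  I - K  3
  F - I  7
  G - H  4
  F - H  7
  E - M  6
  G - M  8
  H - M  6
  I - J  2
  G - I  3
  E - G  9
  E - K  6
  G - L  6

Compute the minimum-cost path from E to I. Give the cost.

4

A few of the E→I routes:
E → K → I: 6 + 3 = 9
E → L → I: 3 + 1 = 4
E → F → I: 1 + 7 = 8
Best route has total 4.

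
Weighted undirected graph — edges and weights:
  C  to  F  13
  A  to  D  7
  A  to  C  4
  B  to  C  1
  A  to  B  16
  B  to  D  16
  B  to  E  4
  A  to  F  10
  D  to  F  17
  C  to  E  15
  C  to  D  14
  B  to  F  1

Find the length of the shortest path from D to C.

11

Some routes from D to C:
D - A - C: 7 + 4 = 11
D - C: 14
D - A - F - B - C: 7 + 10 + 1 + 1 = 19
D - B - C: 16 + 1 = 17
Best route has total 11.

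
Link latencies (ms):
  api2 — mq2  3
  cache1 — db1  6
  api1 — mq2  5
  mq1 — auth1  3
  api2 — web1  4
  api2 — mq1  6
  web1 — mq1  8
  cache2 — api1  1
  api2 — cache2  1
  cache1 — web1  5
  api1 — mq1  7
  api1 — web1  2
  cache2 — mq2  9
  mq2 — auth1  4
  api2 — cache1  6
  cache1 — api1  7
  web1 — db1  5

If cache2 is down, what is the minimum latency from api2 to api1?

6

Some routes from api2 to api1 avoiding cache2:
api2 -> mq2 -> api1: 3 + 5 = 8
api2 -> web1 -> api1: 4 + 2 = 6
api2 -> cache1 -> web1 -> api1: 6 + 5 + 2 = 13
Shortest: 6 ms.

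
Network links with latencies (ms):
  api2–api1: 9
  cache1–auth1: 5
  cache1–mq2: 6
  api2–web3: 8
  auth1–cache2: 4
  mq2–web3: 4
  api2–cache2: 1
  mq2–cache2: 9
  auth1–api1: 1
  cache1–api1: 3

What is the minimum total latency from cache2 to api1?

Some routes from cache2 to api1:
cache2-api2-web3-mq2-cache1-api1: 1 + 8 + 4 + 6 + 3 = 22
cache2-mq2-cache1-api1: 9 + 6 + 3 = 18
cache2-mq2-cache1-auth1-api1: 9 + 6 + 5 + 1 = 21
cache2-auth1-api1: 4 + 1 = 5
cache2-api2-api1: 1 + 9 = 10
cache2-auth1-cache1-api1: 4 + 5 + 3 = 12
The minimum is 5 ms.

5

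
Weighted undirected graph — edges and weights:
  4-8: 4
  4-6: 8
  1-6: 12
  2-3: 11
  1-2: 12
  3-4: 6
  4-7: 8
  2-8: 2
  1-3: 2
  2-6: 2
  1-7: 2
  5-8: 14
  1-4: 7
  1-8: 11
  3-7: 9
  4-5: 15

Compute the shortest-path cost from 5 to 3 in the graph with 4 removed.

Comparing a few candidate routes:
5→8→2→1→3: 14 + 2 + 12 + 2 = 30
5→8→2→1→7→3: 14 + 2 + 12 + 2 + 9 = 39
5→8→2→3: 14 + 2 + 11 = 27
5→8→1→3: 14 + 11 + 2 = 27
5→8→1→7→3: 14 + 11 + 2 + 9 = 36
5→8→2→6→1→3: 14 + 2 + 2 + 12 + 2 = 32
The minimum is 27.

27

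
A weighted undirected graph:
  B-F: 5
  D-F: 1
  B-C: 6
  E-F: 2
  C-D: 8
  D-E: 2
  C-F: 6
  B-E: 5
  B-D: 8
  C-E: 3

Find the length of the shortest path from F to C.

Some routes from F to C:
F -> B -> C: 5 + 6 = 11
F -> C: 6
F -> D -> C: 1 + 8 = 9
F -> D -> E -> C: 1 + 2 + 3 = 6
F -> E -> C: 2 + 3 = 5
The minimum is 5.

5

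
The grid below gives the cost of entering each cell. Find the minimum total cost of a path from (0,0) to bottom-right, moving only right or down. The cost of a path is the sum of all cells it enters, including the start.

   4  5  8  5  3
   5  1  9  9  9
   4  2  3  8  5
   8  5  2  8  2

Take (0,0) → (0,1) → (1,1) → (2,1) → (2,2) → (3,2) → (3,3) → (3,4) for a total of 4 + 5 + 1 + 2 + 3 + 2 + 8 + 2 = 27.

27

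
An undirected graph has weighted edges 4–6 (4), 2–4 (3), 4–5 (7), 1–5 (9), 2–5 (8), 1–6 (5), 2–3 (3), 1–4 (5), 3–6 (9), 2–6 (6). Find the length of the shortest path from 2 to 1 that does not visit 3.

Comparing a few candidate routes:
2-6-4-1: 6 + 4 + 5 = 15
2-4-6-1: 3 + 4 + 5 = 12
2-6-1: 6 + 5 = 11
2-4-1: 3 + 5 = 8
2-4-5-1: 3 + 7 + 9 = 19
2-5-1: 8 + 9 = 17
The minimum is 8.

8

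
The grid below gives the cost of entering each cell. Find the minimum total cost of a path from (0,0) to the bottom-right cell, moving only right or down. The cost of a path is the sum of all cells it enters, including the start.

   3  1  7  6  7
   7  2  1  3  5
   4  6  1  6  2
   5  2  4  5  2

Take (0,0) → (0,1) → (1,1) → (1,2) → (2,2) → (2,3) → (2,4) → (3,4) for a total of 3 + 1 + 2 + 1 + 1 + 6 + 2 + 2 = 18.
For comparison, the top-then-right route costs 33.

18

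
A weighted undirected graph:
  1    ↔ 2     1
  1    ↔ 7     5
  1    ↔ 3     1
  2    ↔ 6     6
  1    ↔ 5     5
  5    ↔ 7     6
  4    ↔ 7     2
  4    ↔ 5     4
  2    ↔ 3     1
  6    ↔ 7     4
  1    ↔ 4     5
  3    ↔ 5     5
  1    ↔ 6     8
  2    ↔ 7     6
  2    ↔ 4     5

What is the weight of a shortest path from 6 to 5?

10

Some routes from 6 to 5:
6 - 7 - 5: 4 + 6 = 10
6 - 2 - 1 - 5: 6 + 1 + 5 = 12
6 - 7 - 4 - 5: 4 + 2 + 4 = 10
Shortest: 10.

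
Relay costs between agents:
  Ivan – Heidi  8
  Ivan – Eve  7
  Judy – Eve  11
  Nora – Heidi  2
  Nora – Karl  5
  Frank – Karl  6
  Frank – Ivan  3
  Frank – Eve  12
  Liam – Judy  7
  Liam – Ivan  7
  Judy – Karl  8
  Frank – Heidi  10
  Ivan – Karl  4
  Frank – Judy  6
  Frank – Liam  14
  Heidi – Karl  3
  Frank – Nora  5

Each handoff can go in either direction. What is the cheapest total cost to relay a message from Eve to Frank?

Comparing a few candidate routes:
Eve-Frank: 12
Eve-Ivan-Frank: 7 + 3 = 10
Eve-Ivan-Karl-Frank: 7 + 4 + 6 = 17
Eve-Ivan-Karl-Heidi-Nora-Frank: 7 + 4 + 3 + 2 + 5 = 21
Eve-Ivan-Karl-Nora-Frank: 7 + 4 + 5 + 5 = 21
Eve-Judy-Frank: 11 + 6 = 17
Best route has total 10.

10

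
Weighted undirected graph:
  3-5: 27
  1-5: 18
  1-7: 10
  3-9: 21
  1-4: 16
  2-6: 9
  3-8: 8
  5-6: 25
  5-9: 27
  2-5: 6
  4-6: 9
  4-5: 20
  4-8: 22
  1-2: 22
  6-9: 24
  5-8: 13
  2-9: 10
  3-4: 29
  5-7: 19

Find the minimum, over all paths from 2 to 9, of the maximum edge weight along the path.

10

Comparing a few candidate routes:
2 → 6 → 4 → 5 → 8 → 3 → 9: max(9, 9, 20, 13, 8, 21) = 21
2 → 6 → 4 → 1 → 7 → 5 → 8 → 3 → 9: max(9, 9, 16, 10, 19, 13, 8, 21) = 21
2 → 6 → 4 → 1 → 5 → 8 → 3 → 9: max(9, 9, 16, 18, 13, 8, 21) = 21
2 → 9: max(10) = 10
The minimum achievable maximum is 10.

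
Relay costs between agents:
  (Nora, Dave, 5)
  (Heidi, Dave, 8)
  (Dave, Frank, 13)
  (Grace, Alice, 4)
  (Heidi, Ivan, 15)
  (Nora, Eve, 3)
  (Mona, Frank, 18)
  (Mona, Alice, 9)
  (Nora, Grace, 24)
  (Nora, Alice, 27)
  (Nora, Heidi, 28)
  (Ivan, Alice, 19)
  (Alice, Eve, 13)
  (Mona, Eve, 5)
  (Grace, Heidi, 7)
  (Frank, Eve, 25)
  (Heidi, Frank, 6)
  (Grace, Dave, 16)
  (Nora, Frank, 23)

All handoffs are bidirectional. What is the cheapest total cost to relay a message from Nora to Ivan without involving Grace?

A few of the Nora→Ivan routes:
Nora→Dave→Heidi→Ivan: 5 + 8 + 15 = 28
Nora→Dave→Frank→Heidi→Ivan: 5 + 13 + 6 + 15 = 39
Nora→Eve→Alice→Ivan: 3 + 13 + 19 = 35
Nora→Eve→Mona→Alice→Ivan: 3 + 5 + 9 + 19 = 36
Best route has total 28.

28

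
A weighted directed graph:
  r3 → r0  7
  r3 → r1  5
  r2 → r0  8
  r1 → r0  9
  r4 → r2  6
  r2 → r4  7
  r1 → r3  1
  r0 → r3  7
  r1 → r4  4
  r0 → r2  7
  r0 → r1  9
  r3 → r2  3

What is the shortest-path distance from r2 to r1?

Routes from r2 to r1:
r2-r0-r1: 8 + 9 = 17
r2-r0-r3-r1: 8 + 7 + 5 = 20
Best route has total 17.

17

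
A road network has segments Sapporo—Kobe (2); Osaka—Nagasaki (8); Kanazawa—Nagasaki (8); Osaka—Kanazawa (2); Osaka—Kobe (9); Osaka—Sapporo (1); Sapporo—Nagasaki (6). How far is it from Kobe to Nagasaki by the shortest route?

Comparing a few candidate routes:
Kobe→Sapporo→Osaka→Nagasaki: 2 + 1 + 8 = 11
Kobe→Sapporo→Nagasaki: 2 + 6 = 8
Kobe→Osaka→Sapporo→Nagasaki: 9 + 1 + 6 = 16
Kobe→Sapporo→Osaka→Kanazawa→Nagasaki: 2 + 1 + 2 + 8 = 13
The minimum is 8 km.

8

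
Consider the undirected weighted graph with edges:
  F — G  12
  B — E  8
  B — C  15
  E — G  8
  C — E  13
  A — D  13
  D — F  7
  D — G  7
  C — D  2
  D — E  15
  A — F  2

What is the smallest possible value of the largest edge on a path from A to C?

7

Checking several routes:
A - D - C: max(13, 2) = 13
A - F - G - D - C: max(2, 12, 7, 2) = 12
A - D - F - G - E - C: max(13, 7, 12, 8, 13) = 13
A - D - G - E - C: max(13, 7, 8, 13) = 13
A - F - D - C: max(2, 7, 2) = 7
Smallest bottleneck: 7.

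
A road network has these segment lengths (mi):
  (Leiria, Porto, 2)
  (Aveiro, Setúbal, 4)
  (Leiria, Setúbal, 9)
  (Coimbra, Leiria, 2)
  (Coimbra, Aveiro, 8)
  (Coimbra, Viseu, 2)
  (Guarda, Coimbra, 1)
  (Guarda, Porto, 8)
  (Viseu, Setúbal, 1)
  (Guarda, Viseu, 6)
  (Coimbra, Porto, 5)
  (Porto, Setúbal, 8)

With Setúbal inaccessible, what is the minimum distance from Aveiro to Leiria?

10

Candidate routes:
Aveiro-Coimbra-Leiria: 8 + 2 = 10
Aveiro-Coimbra-Guarda-Porto-Leiria: 8 + 1 + 8 + 2 = 19
Aveiro-Coimbra-Porto-Leiria: 8 + 5 + 2 = 15
Aveiro-Coimbra-Viseu-Guarda-Porto-Leiria: 8 + 2 + 6 + 8 + 2 = 26
Best route has total 10 mi.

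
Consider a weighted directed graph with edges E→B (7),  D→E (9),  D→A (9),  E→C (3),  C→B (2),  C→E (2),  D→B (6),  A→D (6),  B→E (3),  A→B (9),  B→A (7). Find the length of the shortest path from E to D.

18

Candidate routes:
E-B-A-D: 7 + 7 + 6 = 20
E-C-B-A-D: 3 + 2 + 7 + 6 = 18
Best route has total 18.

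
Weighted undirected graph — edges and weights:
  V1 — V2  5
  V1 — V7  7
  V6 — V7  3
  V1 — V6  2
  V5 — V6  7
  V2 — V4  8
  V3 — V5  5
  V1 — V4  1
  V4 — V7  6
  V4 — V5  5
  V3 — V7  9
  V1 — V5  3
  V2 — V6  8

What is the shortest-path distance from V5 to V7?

Comparing a few candidate routes:
V5 - V1 - V6 - V7: 3 + 2 + 3 = 8
V5 - V1 - V7: 3 + 7 = 10
V5 - V6 - V7: 7 + 3 = 10
Best route has total 8.

8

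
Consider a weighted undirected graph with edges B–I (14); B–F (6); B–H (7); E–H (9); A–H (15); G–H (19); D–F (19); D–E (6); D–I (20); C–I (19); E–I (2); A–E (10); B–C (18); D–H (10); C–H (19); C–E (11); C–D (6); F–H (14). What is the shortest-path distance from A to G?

Some routes from A to G:
A→E→H→G: 10 + 9 + 19 = 38
A→E→I→B→H→G: 10 + 2 + 14 + 7 + 19 = 52
A→E→C→H→G: 10 + 11 + 19 + 19 = 59
A→H→G: 15 + 19 = 34
A→E→D→H→G: 10 + 6 + 10 + 19 = 45
A→E→C→D→H→G: 10 + 11 + 6 + 10 + 19 = 56
Best route has total 34.

34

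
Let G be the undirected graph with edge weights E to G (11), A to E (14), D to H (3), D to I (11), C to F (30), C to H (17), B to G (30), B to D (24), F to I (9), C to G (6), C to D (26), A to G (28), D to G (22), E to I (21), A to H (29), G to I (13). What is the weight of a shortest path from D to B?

24

Some routes from D to B:
D - H - C - G - B: 3 + 17 + 6 + 30 = 56
D - G - B: 22 + 30 = 52
D - I - G - B: 11 + 13 + 30 = 54
D - B: 24
Best route has total 24.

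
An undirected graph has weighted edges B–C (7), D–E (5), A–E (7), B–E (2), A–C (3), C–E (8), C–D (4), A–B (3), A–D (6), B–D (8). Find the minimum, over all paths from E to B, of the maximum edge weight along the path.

2

A few of the E→B routes:
E → B: max(2) = 2
E → A → C → B: max(7, 3, 7) = 7
E → D → C → A → B: max(5, 4, 3, 3) = 5
E → D → A → B: max(5, 6, 3) = 6
E → A → B: max(7, 3) = 7
Best route has worst link 2.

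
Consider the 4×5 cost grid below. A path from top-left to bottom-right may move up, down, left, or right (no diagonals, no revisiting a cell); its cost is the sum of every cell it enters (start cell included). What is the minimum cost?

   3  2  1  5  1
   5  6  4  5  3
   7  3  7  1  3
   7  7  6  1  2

19

One optimal route is [0,0]→[0,1]→[0,2]→[1,2]→[1,3]→[2,3]→[3,3]→[3,4].
Its cost is 3 + 2 + 1 + 4 + 5 + 1 + 1 + 2 = 19.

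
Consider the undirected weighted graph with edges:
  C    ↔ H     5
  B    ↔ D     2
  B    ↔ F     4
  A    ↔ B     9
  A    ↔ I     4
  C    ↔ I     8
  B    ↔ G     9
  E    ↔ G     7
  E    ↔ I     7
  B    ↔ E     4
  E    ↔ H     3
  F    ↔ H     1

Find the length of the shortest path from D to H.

Checking several routes:
D→B→E→H: 2 + 4 + 3 = 9
D→B→G→E→H: 2 + 9 + 7 + 3 = 21
D→B→F→H: 2 + 4 + 1 = 7
D→B→A→I→E→H: 2 + 9 + 4 + 7 + 3 = 25
Best route has total 7.

7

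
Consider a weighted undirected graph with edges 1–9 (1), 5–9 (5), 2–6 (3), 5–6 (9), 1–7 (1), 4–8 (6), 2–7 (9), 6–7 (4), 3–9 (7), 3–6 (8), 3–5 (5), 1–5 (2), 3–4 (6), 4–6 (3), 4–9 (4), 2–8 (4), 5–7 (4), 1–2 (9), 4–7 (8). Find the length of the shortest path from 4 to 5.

7

Checking several routes:
4 -> 9 -> 1 -> 5: 4 + 1 + 2 = 7
4 -> 3 -> 5: 6 + 5 = 11
4 -> 9 -> 1 -> 7 -> 5: 4 + 1 + 1 + 4 = 10
4 -> 6 -> 7 -> 1 -> 5: 3 + 4 + 1 + 2 = 10
4 -> 9 -> 5: 4 + 5 = 9
4 -> 7 -> 1 -> 5: 8 + 1 + 2 = 11
The minimum is 7.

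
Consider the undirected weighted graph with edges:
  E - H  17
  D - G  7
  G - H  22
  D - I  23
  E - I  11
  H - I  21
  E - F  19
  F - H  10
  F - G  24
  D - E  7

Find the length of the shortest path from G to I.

Some routes from G to I:
G→D→E→I: 7 + 7 + 11 = 25
G→D→E→H→I: 7 + 7 + 17 + 21 = 52
G→H→E→I: 22 + 17 + 11 = 50
G→H→I: 22 + 21 = 43
G→D→I: 7 + 23 = 30
Shortest: 25.

25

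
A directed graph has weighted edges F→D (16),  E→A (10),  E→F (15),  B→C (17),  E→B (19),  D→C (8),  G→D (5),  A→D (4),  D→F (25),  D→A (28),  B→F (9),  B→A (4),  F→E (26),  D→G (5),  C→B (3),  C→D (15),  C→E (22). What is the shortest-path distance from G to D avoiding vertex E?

Routes from G to D avoiding E:
G→D: 5
Shortest: 5.

5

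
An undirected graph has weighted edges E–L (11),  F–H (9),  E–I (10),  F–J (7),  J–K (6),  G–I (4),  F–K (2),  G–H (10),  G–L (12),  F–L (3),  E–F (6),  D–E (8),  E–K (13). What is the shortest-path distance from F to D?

14

Comparing a few candidate routes:
F-L-G-I-E-D: 3 + 12 + 4 + 10 + 8 = 37
F-E-D: 6 + 8 = 14
F-L-E-D: 3 + 11 + 8 = 22
F-J-K-E-D: 7 + 6 + 13 + 8 = 34
F-K-E-D: 2 + 13 + 8 = 23
Shortest: 14.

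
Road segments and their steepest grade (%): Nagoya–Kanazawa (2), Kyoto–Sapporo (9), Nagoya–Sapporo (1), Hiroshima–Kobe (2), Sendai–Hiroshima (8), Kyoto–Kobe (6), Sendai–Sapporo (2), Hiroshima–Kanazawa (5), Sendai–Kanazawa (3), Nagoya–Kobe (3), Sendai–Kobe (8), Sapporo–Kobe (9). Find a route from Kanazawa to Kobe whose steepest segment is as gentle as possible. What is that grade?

Some routes from Kanazawa to Kobe:
Kanazawa - Nagoya - Kobe: max(2, 3) = 3
Kanazawa - Sendai - Sapporo - Nagoya - Kobe: max(3, 2, 1, 3) = 3
Kanazawa - Hiroshima - Kobe: max(5, 2) = 5
The minimum achievable maximum is 3%.

3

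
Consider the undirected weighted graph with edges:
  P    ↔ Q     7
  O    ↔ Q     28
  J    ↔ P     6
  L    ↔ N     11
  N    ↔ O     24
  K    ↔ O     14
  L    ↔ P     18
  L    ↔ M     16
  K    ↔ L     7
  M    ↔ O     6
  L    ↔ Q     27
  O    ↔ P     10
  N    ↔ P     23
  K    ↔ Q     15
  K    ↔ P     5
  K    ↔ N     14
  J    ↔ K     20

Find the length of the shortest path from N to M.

Checking several routes:
N→O→M: 24 + 6 = 30
N→K→O→M: 14 + 14 + 6 = 34
N→K→P→O→M: 14 + 5 + 10 + 6 = 35
N→L→M: 11 + 16 = 27
N→K→L→M: 14 + 7 + 16 = 37
Shortest: 27.

27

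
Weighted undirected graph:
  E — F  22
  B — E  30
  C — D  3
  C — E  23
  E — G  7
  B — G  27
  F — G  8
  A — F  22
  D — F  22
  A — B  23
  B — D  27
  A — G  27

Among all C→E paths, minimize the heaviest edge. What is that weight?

Comparing a few candidate routes:
C→D→F→E: max(3, 22, 22) = 22
C→D→F→A→B→G→E: max(3, 22, 22, 23, 27, 7) = 27
C→D→F→G→E: max(3, 22, 8, 7) = 22
C→E: max(23) = 23
The minimum achievable maximum is 22.

22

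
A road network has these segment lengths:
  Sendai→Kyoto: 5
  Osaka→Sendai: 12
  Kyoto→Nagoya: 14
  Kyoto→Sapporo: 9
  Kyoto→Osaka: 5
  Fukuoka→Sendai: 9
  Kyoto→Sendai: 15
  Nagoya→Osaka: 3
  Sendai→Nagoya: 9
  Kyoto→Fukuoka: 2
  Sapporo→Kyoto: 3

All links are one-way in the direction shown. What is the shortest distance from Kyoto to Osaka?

5

Routes from Kyoto to Osaka:
Kyoto-Fukuoka-Sendai-Nagoya-Osaka: 2 + 9 + 9 + 3 = 23
Kyoto-Sendai-Nagoya-Osaka: 15 + 9 + 3 = 27
Kyoto-Osaka: 5
Kyoto-Nagoya-Osaka: 14 + 3 = 17
The minimum is 5.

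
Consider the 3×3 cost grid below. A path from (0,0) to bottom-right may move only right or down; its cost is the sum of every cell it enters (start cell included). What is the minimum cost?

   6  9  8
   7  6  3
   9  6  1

23

Path (0,0)→(1,0)→(1,1)→(1,2)→(2,2): 6 + 7 + 6 + 3 + 1 = 23.
For comparison, the top-then-right route costs 27.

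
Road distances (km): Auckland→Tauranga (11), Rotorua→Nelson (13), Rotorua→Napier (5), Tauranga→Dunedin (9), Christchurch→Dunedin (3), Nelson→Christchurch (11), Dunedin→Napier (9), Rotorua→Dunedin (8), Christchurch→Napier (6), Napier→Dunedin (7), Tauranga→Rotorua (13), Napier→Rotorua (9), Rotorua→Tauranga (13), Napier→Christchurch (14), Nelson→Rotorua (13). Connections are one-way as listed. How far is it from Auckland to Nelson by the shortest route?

Paths from Auckland to Nelson:
Auckland→Tauranga→Rotorua→Nelson: 11 + 13 + 13 = 37
Auckland→Tauranga→Dunedin→Napier→Rotorua→Nelson: 11 + 9 + 9 + 9 + 13 = 51
Best route has total 37 km.

37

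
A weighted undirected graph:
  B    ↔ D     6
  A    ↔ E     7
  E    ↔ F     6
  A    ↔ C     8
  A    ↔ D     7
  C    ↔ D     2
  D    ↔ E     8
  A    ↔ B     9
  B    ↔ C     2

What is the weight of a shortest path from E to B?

12

Comparing a few candidate routes:
E-D-C-B: 8 + 2 + 2 = 12
E-A-C-B: 7 + 8 + 2 = 17
E-A-D-C-B: 7 + 7 + 2 + 2 = 18
E-A-D-B: 7 + 7 + 6 = 20
E-D-B: 8 + 6 = 14
E-A-B: 7 + 9 = 16
Shortest: 12.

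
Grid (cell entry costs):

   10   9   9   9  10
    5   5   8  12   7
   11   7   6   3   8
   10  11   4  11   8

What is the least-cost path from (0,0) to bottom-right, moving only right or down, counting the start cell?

Take r0c0 -> r1c0 -> r1c1 -> r2c1 -> r2c2 -> r2c3 -> r2c4 -> r3c4 for a total of 10 + 5 + 5 + 7 + 6 + 3 + 8 + 8 = 52.
For comparison, the top-then-right route costs 70.

52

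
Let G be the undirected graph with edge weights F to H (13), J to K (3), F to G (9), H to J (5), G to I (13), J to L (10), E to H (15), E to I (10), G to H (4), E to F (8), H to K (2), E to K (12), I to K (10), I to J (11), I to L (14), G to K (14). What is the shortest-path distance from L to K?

13

Some routes from L to K:
L → I → K: 14 + 10 = 24
L → J → K: 10 + 3 = 13
L → J → H → K: 10 + 5 + 2 = 17
L → I → J → K: 14 + 11 + 3 = 28
The minimum is 13.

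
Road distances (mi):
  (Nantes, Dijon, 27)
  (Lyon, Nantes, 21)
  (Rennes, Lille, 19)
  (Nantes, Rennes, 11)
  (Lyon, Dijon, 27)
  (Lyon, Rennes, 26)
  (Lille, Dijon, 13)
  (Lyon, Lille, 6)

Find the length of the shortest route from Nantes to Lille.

27

Some routes from Nantes to Lille:
Nantes → Rennes → Lille: 11 + 19 = 30
Nantes → Dijon → Lille: 27 + 13 = 40
Nantes → Rennes → Lyon → Lille: 11 + 26 + 6 = 43
Nantes → Dijon → Lyon → Lille: 27 + 27 + 6 = 60
Nantes → Lyon → Lille: 21 + 6 = 27
Nantes → Lyon → Dijon → Lille: 21 + 27 + 13 = 61
Best route has total 27 mi.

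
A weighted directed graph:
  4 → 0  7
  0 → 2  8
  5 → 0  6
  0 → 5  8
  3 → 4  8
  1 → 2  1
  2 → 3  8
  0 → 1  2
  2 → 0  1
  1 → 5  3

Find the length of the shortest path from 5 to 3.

17

Routes from 5 to 3:
5 - 0 - 2 - 3: 6 + 8 + 8 = 22
5 - 0 - 1 - 2 - 3: 6 + 2 + 1 + 8 = 17
Shortest: 17.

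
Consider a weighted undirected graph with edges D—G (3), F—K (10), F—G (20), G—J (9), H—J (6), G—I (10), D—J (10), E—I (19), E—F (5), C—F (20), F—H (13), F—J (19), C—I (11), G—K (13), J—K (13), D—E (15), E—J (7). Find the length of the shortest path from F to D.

20

Checking several routes:
F - E - J - G - D: 5 + 7 + 9 + 3 = 24
F - E - J - D: 5 + 7 + 10 = 22
F - K - G - D: 10 + 13 + 3 = 26
F - G - D: 20 + 3 = 23
F - E - D: 5 + 15 = 20
The minimum is 20.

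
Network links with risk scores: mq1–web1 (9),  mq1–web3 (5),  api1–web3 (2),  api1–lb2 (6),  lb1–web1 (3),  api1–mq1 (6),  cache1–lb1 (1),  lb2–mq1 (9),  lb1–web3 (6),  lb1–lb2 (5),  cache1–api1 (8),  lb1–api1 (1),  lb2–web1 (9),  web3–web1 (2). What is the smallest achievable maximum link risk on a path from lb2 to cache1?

Some routes from lb2 to cache1:
lb2 -> api1 -> mq1 -> web3 -> web1 -> lb1 -> cache1: max(6, 6, 5, 2, 3, 1) = 6
lb2 -> api1 -> mq1 -> web3 -> lb1 -> cache1: max(6, 6, 5, 6, 1) = 6
lb2 -> api1 -> web3 -> lb1 -> cache1: max(6, 2, 6, 1) = 6
lb2 -> api1 -> lb1 -> cache1: max(6, 1, 1) = 6
lb2 -> lb1 -> cache1: max(5, 1) = 5
lb2 -> api1 -> web3 -> web1 -> lb1 -> cache1: max(6, 2, 2, 3, 1) = 6
Best route has worst link 5.

5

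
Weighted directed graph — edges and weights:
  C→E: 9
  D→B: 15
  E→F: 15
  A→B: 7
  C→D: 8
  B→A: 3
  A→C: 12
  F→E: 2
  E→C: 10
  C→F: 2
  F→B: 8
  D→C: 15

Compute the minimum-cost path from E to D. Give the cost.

Candidate routes:
E -> F -> B -> A -> C -> D: 15 + 8 + 3 + 12 + 8 = 46
E -> C -> D: 10 + 8 = 18
Best route has total 18.

18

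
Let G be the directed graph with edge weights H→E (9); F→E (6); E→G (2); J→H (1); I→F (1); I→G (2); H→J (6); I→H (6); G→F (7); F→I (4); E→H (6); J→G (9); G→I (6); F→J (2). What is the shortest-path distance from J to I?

Candidate routes:
J - H - E - G - I: 1 + 9 + 2 + 6 = 18
J - H - E - G - F - I: 1 + 9 + 2 + 7 + 4 = 23
J - G - F - I: 9 + 7 + 4 = 20
J - G - I: 9 + 6 = 15
Best route has total 15.

15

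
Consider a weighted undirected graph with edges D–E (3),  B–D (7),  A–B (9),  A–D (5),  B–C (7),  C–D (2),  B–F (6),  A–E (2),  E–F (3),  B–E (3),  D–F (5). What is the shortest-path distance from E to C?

Some routes from E to C:
E-D-C: 3 + 2 = 5
E-F-D-C: 3 + 5 + 2 = 10
E-A-D-C: 2 + 5 + 2 = 9
E-B-C: 3 + 7 = 10
Shortest: 5.

5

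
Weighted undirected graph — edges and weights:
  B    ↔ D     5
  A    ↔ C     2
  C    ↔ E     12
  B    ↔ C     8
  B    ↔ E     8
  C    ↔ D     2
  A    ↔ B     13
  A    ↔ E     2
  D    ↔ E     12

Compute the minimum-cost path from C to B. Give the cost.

7

Some routes from C to B:
C→D→B: 2 + 5 = 7
C→A→E→D→B: 2 + 2 + 12 + 5 = 21
C→B: 8
C→A→E→B: 2 + 2 + 8 = 12
C→E→B: 12 + 8 = 20
C→A→B: 2 + 13 = 15
The minimum is 7.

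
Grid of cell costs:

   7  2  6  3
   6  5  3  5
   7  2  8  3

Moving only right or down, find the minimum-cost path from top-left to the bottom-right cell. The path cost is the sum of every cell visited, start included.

25

Take [0,0] → [0,1] → [1,1] → [1,2] → [1,3] → [2,3] for a total of 7 + 2 + 5 + 3 + 5 + 3 = 25.
For comparison, the top-then-right route costs 26.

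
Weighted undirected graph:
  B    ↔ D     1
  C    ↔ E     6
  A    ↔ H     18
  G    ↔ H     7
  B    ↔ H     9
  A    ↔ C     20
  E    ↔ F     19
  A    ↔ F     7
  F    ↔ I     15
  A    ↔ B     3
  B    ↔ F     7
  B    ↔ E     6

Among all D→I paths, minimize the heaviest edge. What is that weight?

15

Checking several routes:
D→B→F→I: max(1, 7, 15) = 15
D→B→H→A→C→E→F→I: max(1, 9, 18, 20, 6, 19, 15) = 20
D→B→E→F→I: max(1, 6, 19, 15) = 19
D→B→A→F→I: max(1, 3, 7, 15) = 15
D→B→H→A→F→I: max(1, 9, 18, 7, 15) = 18
The minimum achievable maximum is 15.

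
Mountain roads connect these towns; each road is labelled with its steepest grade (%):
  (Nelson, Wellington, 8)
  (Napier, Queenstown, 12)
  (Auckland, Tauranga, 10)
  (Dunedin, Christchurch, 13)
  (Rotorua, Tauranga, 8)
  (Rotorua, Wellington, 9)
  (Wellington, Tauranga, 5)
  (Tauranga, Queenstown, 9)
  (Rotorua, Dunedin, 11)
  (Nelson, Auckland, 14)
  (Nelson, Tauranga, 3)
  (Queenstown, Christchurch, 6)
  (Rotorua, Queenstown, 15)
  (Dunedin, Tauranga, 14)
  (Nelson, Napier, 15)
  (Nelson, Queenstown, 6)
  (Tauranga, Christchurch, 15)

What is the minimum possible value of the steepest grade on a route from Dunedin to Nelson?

11

Comparing a few candidate routes:
Dunedin → Rotorua → Wellington → Nelson: max(11, 9, 8) = 11
Dunedin → Rotorua → Wellington → Tauranga → Nelson: max(11, 9, 5, 3) = 11
Dunedin → Rotorua → Wellington → Tauranga → Queenstown → Nelson: max(11, 9, 5, 9, 6) = 11
The minimum achievable maximum is 11%.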